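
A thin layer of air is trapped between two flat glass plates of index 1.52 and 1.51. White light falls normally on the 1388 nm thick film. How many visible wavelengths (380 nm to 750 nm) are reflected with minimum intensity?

At the upper boundary (n = 1.52 to n = 1.0) the reflected ray undergoes no phase shift.
Ray reflecting at the bottom interface goes from n = 1.0 toward n = 1.51: a half-wave phase shift.
Net: one phase inversion between the two reflected rays.
For dark reflection here: 2 n t = m λ.
λ = 2 n t / m = 2776 / m nm.
m=3: 925 nm (IR); m=4: 694 nm (visible); m=5: 555 nm (visible); m=6: 463 nm (visible); m=7: 397 nm (visible); m=8: 347 nm (UV).

4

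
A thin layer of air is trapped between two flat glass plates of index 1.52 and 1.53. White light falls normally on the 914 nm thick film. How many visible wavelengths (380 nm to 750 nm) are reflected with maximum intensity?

3

At the upper boundary (n = 1.52 to n = 1.0) the reflected ray undergoes no phase shift.
Ray reflecting at the bottom interface goes from n = 1.0 toward n = 1.53: a half-wave phase shift.
Net: one phase inversion between the two reflected rays.
For bright reflection here: 2 n t = (m + ½) λ.
λ = 2 n t / (m + ½) = 1828 / (m + ½) nm.
m=1: 1219 nm (IR); m=2: 731 nm (visible); m=3: 522 nm (visible); m=4: 406 nm (visible); m=5: 332 nm (UV).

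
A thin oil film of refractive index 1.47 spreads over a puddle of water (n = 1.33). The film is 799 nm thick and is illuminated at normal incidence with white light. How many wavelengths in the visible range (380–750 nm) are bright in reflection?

3

At the upper boundary (n = 1.0 to n = 1.47) the reflected ray undergoes a half-wave phase shift.
Bottom surface (1.47 → 1.33): reflection off a lower-index medium gives no phase shift.
The two reflections differ by half a wavelength.
With one net inversion, constructive interference in reflection requires 2 n t = (m + ½) λ.
λ = 2 n t / (m + ½) = 2349 / (m + ½) nm.
m=2: 940 nm (IR); m=3: 671 nm (visible); m=4: 522 nm (visible); m=5: 427 nm (visible); m=6: 361 nm (UV).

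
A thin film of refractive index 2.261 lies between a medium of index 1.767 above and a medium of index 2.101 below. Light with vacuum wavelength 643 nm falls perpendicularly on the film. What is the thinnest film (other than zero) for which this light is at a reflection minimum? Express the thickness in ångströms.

1422 Å

Ray reflecting at the top interface goes from n = 1.767 toward n = 2.261: a half-wave phase shift.
Bottom surface (2.261 → 2.101): reflection off a lower-index medium gives no phase shift.
Exactly one π shift → a net half-wave offset.
For dark reflection here: 2 n t = m λ.
Minimum nonzero at m = 1: t = λ / (2 n) = 643 / (2 × 2.261) = 142 nm.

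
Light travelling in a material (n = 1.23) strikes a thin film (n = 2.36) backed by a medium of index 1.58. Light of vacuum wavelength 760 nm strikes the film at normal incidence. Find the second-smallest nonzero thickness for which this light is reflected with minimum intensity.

322 nm

Top surface (1.23 → 2.36): reflection off a higher-index medium gives a half-wave phase shift.
At the lower boundary (n = 2.36 to n = 1.58) the reflected ray undergoes no phase shift.
The two reflections differ by half a wavelength.
For weak reflection here: 2 n t = m λ.
The second-smallest nonzero thickness corresponds to m = 2: t = m λ / (2 n) = 2.00 × 760 / (2 × 2.36) = 322 nm.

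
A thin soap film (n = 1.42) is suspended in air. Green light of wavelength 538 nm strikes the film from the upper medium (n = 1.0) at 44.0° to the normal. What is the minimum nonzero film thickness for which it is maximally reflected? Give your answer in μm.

Top surface (1.0 → 1.42): reflection off a higher-index medium gives a half-wave phase shift.
Ray reflecting at the bottom interface goes from n = 1.42 toward n = 1.0: no phase shift.
Net: one phase inversion between the two reflected rays.
With one net inversion, constructive interference in reflection requires 2 n t cos θ_r = (m + ½) λ.
Snell's law: 1.0 sin 44.0° = 1.42 sin θ_r → sin θ_r = 0.489, cos θ_r = 0.872.
Minimum at m = 0: t = λ / (4 n cos θ_r) = 538 / (4 × 1.42 × 0.872) = 109 nm.

0.109 μm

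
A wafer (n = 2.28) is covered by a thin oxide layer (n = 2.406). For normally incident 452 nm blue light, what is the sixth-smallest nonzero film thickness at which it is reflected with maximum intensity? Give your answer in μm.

Ray reflecting at the top interface goes from n = 1.0 toward n = 2.406: a half-wave phase shift.
At the lower boundary (n = 2.406 to n = 2.28) the reflected ray undergoes no phase shift.
The two reflections differ by half a wavelength.
For bright reflection here: 2 n t = (m + ½) λ.
The sixth-smallest nonzero thickness corresponds to m = 5: t = (m + ½) λ / (2 n) = 5.50 × 452 / (2 × 2.406) = 517 nm.

0.517 μm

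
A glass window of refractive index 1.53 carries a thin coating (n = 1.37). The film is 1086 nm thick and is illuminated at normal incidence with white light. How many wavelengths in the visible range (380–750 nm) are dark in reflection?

4

Ray reflecting at the top interface goes from n = 1.0 toward n = 1.37: a half-wave phase shift.
At the lower boundary (n = 1.37 to n = 1.53) the reflected ray undergoes a half-wave phase shift.
Zero or two π shifts → no net half-wave offset.
For minimum reflection here: 2 n t = (m + ½) λ.
λ = 2 n t / (m + ½) = 2976 / (m + ½) nm.
m=3: 850 nm (IR); m=4: 661 nm (visible); m=5: 541 nm (visible); m=6: 458 nm (visible); m=7: 397 nm (visible); m=8: 350 nm (UV).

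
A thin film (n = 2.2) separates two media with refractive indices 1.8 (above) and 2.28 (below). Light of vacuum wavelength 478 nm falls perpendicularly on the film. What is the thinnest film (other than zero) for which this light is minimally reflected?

54.3 nm

Ray reflecting at the top interface goes from n = 1.8 toward n = 2.2: a half-wave phase shift.
Ray reflecting at the bottom interface goes from n = 2.2 toward n = 2.28: a half-wave phase shift.
The two reflections carry the same phase change, so no net offset.
For weak reflection here: 2 n t = (m + ½) λ.
Minimum at m = 0: t = λ / (4 n) = 478 / (4 × 2.2) = 54.3 nm.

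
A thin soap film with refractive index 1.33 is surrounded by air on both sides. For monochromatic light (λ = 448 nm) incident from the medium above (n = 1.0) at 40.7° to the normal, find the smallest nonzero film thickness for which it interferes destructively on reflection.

193 nm

Top surface (1.0 → 1.33): reflection off a higher-index medium gives a half-wave phase shift.
Bottom surface (1.33 → 1.0): reflection off a lower-index medium gives no phase shift.
The two reflections differ by half a wavelength.
So the condition for destructive reflection is 2 n t cos θ_r = m λ.
Snell's law: 1.0 sin 40.7° = 1.33 sin θ_r → sin θ_r = 0.490, cos θ_r = 0.872.
Minimum nonzero at m = 1: t = λ / (2 n cos θ_r) = 448 / (2 × 1.33 × 0.872) = 193 nm.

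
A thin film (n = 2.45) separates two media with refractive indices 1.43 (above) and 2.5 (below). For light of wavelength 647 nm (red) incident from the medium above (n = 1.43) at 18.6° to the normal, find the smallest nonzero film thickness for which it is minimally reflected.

Top surface (1.43 → 2.45): reflection off a higher-index medium gives a half-wave phase shift.
Bottom surface (2.45 → 2.5): reflection off a higher-index medium gives a half-wave phase shift.
Zero or two π shifts → no net half-wave offset.
So the condition for destructive reflection is 2 n t cos θ_r = (m + ½) λ.
Snell's law: 1.43 sin 18.6° = 2.45 sin θ_r → sin θ_r = 0.186, cos θ_r = 0.983.
Minimum at m = 0: t = λ / (4 n cos θ_r) = 647 / (4 × 2.45 × 0.983) = 67.2 nm.

67.2 nm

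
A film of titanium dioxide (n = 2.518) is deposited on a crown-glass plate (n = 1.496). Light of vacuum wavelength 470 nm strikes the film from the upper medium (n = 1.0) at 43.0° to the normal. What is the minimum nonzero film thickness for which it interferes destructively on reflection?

Top surface (1.0 → 2.518): reflection off a higher-index medium gives a half-wave phase shift.
At the lower boundary (n = 2.518 to n = 1.496) the reflected ray undergoes no phase shift.
Exactly one π shift → a net half-wave offset.
So the condition for destructive reflection is 2 n t cos θ_r = m λ.
Snell's law: 1.0 sin 43.0° = 2.518 sin θ_r → sin θ_r = 0.271, cos θ_r = 0.963.
Minimum nonzero at m = 1: t = λ / (2 n cos θ_r) = 470 / (2 × 2.518 × 0.963) = 97.0 nm.

97.0 nm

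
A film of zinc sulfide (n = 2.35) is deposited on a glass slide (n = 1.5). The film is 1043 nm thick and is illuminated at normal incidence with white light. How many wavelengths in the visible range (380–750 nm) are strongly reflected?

6

Top surface (1.0 → 2.35): reflection off a higher-index medium gives a half-wave phase shift.
Bottom surface (2.35 → 1.5): reflection off a lower-index medium gives no phase shift.
The two reflections differ by half a wavelength.
With one net inversion, constructive interference in reflection requires 2 n t = (m + ½) λ.
λ = 2 n t / (m + ½) = 4902 / (m + ½) nm.
m=6: 754 nm (IR); m=7: 654 nm (visible); m=8: 577 nm (visible); m=9: 516 nm (visible); m=10: 467 nm (visible); m=11: 426 nm (visible); m=12: 392 nm (visible); m=13: 363 nm (UV).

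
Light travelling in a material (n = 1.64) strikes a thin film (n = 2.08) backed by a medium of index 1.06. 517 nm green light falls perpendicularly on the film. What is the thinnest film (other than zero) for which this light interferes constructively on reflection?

Ray reflecting at the top interface goes from n = 1.64 toward n = 2.08: a half-wave phase shift.
Bottom surface (2.08 → 1.06): reflection off a lower-index medium gives no phase shift.
Exactly one π shift → a net half-wave offset.
With one net inversion, constructive interference in reflection requires 2 n t = (m + ½) λ.
Minimum at m = 0: t = λ / (4 n) = 517 / (4 × 2.08) = 62.1 nm.

62.1 nm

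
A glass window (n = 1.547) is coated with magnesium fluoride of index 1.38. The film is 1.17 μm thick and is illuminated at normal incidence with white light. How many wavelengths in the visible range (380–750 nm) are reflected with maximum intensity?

Top surface (1.0 → 1.38): reflection off a higher-index medium gives a half-wave phase shift.
Bottom surface (1.38 → 1.547): reflection off a higher-index medium gives a half-wave phase shift.
The two reflections carry the same phase change, so no net offset.
With no net inversion, constructive interference in reflection requires 2 n t = m λ.
λ = 2 n t / m = 3229 / m nm.
m=4: 807 nm (IR); m=5: 646 nm (visible); m=6: 538 nm (visible); m=7: 461 nm (visible); m=8: 404 nm (visible); m=9: 359 nm (UV).

4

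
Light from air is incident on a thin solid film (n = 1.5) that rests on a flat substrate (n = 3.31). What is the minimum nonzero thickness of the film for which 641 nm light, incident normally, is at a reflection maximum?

214 nm

Top surface (1.0 → 1.5): reflection off a higher-index medium gives a half-wave phase shift.
At the lower boundary (n = 1.5 to n = 3.31) the reflected ray undergoes a half-wave phase shift.
The two reflections carry the same phase change, so no net offset.
So the condition for constructive reflection is 2 n t = m λ.
Minimum nonzero at m = 1: t = λ / (2 n) = 641 / (2 × 1.5) = 214 nm.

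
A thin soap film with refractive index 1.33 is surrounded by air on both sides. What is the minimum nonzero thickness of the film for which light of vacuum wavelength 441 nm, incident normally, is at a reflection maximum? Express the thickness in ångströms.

Top surface (1.0 → 1.33): reflection off a higher-index medium gives a half-wave phase shift.
Ray reflecting at the bottom interface goes from n = 1.33 toward n = 1.0: no phase shift.
The two reflections differ by half a wavelength.
So the condition for constructive reflection is 2 n t = (m + ½) λ.
Minimum at m = 0: t = λ / (4 n) = 441 / (4 × 1.33) = 82.9 nm.

829 Å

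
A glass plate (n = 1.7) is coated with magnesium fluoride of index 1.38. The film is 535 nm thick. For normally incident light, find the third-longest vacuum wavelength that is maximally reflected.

492 nm

At the upper boundary (n = 1.0 to n = 1.38) the reflected ray undergoes a half-wave phase shift.
Bottom surface (1.38 → 1.7): reflection off a higher-index medium gives a half-wave phase shift.
The two reflections carry the same phase change, so no net offset.
For bright reflection here: 2 n t = m λ.
λ = 2 n t / m. The third-longest wavelength is m = 3: λ = 2 × 1.38 × 535 / 3.00 = 492 nm.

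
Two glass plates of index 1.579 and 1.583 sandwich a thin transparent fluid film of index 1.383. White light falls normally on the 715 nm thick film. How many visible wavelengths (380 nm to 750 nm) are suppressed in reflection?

Top surface (1.579 → 1.383): reflection off a lower-index medium gives no phase shift.
At the lower boundary (n = 1.383 to n = 1.583) the reflected ray undergoes a half-wave phase shift.
Net: one phase inversion between the two reflected rays.
So the condition for destructive reflection is 2 n t = m λ.
λ = 2 n t / m = 1978 / m nm.
m=2: 989 nm (IR); m=3: 659 nm (visible); m=4: 494 nm (visible); m=5: 396 nm (visible); m=6: 330 nm (UV).

3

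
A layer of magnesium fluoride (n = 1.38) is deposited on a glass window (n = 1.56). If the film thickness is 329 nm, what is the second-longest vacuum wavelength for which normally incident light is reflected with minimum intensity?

Ray reflecting at the top interface goes from n = 1.0 toward n = 1.38: a half-wave phase shift.
Bottom surface (1.38 → 1.56): reflection off a higher-index medium gives a half-wave phase shift.
Zero or two π shifts → no net half-wave offset.
So the condition for destructive reflection is 2 n t = (m + ½) λ.
λ = 2 n t / (m + ½). The second-longest wavelength is m = 1: λ = 2 × 1.38 × 329 / 1.50 = 605 nm.

605 nm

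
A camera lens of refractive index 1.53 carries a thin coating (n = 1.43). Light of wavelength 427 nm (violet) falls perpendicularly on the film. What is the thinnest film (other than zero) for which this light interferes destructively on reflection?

74.7 nm

Ray reflecting at the top interface goes from n = 1.0 toward n = 1.43: a half-wave phase shift.
At the lower boundary (n = 1.43 to n = 1.53) the reflected ray undergoes a half-wave phase shift.
The two reflections carry the same phase change, so no net offset.
For dark reflection here: 2 n t = (m + ½) λ.
Minimum at m = 0: t = λ / (4 n) = 427 / (4 × 1.43) = 74.7 nm.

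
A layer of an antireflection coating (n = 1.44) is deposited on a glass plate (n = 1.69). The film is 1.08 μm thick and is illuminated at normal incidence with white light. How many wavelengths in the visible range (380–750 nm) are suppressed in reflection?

Ray reflecting at the top interface goes from n = 1.0 toward n = 1.44: a half-wave phase shift.
Bottom surface (1.44 → 1.69): reflection off a higher-index medium gives a half-wave phase shift.
The two reflections carry the same phase change, so no net offset.
So the condition for destructive reflection is 2 n t = (m + ½) λ.
λ = 2 n t / (m + ½) = 3110 / (m + ½) nm.
m=3: 889 nm (IR); m=4: 691 nm (visible); m=5: 566 nm (visible); m=6: 479 nm (visible); m=7: 415 nm (visible); m=8: 366 nm (UV).

4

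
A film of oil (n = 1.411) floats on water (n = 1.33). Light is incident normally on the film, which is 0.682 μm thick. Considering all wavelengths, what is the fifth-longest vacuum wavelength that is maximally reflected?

Top surface (1.0 → 1.411): reflection off a higher-index medium gives a half-wave phase shift.
At the lower boundary (n = 1.411 to n = 1.33) the reflected ray undergoes no phase shift.
The two reflections differ by half a wavelength.
With one net inversion, constructive interference in reflection requires 2 n t = (m + ½) λ.
λ = 2 n t / (m + ½). The fifth-longest wavelength is m = 4: λ = 2 × 1.411 × 682 / 4.50 = 428 nm.

428 nm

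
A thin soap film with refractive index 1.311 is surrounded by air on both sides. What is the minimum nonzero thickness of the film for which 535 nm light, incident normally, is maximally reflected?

102 nm

At the upper boundary (n = 1.0 to n = 1.311) the reflected ray undergoes a half-wave phase shift.
Bottom surface (1.311 → 1.0): reflection off a lower-index medium gives no phase shift.
The two reflections differ by half a wavelength.
For bright reflection here: 2 n t = (m + ½) λ.
Minimum at m = 0: t = λ / (4 n) = 535 / (4 × 1.311) = 102 nm.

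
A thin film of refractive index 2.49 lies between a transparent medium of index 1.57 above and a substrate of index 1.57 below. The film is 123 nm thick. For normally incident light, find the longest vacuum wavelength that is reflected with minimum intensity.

Ray reflecting at the top interface goes from n = 1.57 toward n = 2.49: a half-wave phase shift.
Ray reflecting at the bottom interface goes from n = 2.49 toward n = 1.57: no phase shift.
Net: one phase inversion between the two reflected rays.
So the condition for destructive reflection is 2 n t = m λ.
λ = 2 n t / m. The longest wavelength is m = 1: λ = 2 × 2.49 × 123 / 1.00 = 613 nm.

613 nm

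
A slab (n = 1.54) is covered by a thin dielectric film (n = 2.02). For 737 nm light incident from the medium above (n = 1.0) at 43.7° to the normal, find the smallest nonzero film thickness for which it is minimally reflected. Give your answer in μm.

0.194 μm

Ray reflecting at the top interface goes from n = 1.0 toward n = 2.02: a half-wave phase shift.
Bottom surface (2.02 → 1.54): reflection off a lower-index medium gives no phase shift.
Net: one phase inversion between the two reflected rays.
For minimum reflection here: 2 n t cos θ_r = m λ.
Snell's law: 1.0 sin 43.7° = 2.02 sin θ_r → sin θ_r = 0.342, cos θ_r = 0.940.
Minimum nonzero at m = 1: t = λ / (2 n cos θ_r) = 737 / (2 × 2.02 × 0.940) = 194 nm.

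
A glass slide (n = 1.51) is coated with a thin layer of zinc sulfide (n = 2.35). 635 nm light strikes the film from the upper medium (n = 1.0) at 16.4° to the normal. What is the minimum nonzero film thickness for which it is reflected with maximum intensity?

68.0 nm

At the upper boundary (n = 1.0 to n = 2.35) the reflected ray undergoes a half-wave phase shift.
At the lower boundary (n = 2.35 to n = 1.51) the reflected ray undergoes no phase shift.
Exactly one π shift → a net half-wave offset.
With one net inversion, constructive interference in reflection requires 2 n t cos θ_r = (m + ½) λ.
Snell's law: 1.0 sin 16.4° = 2.35 sin θ_r → sin θ_r = 0.120, cos θ_r = 0.993.
Minimum at m = 0: t = λ / (4 n cos θ_r) = 635 / (4 × 2.35 × 0.993) = 68.0 nm.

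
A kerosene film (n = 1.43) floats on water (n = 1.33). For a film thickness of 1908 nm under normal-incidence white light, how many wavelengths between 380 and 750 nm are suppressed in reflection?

Ray reflecting at the top interface goes from n = 1.0 toward n = 1.43: a half-wave phase shift.
Ray reflecting at the bottom interface goes from n = 1.43 toward n = 1.33: no phase shift.
The two reflections differ by half a wavelength.
With one net inversion, destructive interference in reflection requires 2 n t = m λ.
λ = 2 n t / m = 5457 / m nm.
m=7: 780 nm (IR); m=8: 682 nm (visible); m=9: 606 nm (visible); m=10: 546 nm (visible); m=11: 496 nm (visible); m=12: 455 nm (visible); m=13: 420 nm (visible); m=14: 390 nm (visible); m=15: 364 nm (UV).

7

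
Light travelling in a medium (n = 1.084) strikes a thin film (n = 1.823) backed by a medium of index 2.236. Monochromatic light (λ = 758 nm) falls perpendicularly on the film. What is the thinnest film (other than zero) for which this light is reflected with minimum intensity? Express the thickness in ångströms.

Top surface (1.084 → 1.823): reflection off a higher-index medium gives a half-wave phase shift.
Ray reflecting at the bottom interface goes from n = 1.823 toward n = 2.236: a half-wave phase shift.
Zero or two π shifts → no net half-wave offset.
For dark reflection here: 2 n t = (m + ½) λ.
Minimum at m = 0: t = λ / (4 n) = 758 / (4 × 1.823) = 104 nm.

1039 Å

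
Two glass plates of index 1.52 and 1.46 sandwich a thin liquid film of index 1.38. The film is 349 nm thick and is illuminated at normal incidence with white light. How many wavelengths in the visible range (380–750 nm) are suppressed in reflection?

1

At the upper boundary (n = 1.52 to n = 1.38) the reflected ray undergoes no phase shift.
At the lower boundary (n = 1.38 to n = 1.46) the reflected ray undergoes a half-wave phase shift.
Exactly one π shift → a net half-wave offset.
With one net inversion, destructive interference in reflection requires 2 n t = m λ.
λ = 2 n t / m = 963 / m nm.
m=1: 963 nm (IR); m=2: 482 nm (visible); m=3: 321 nm (UV).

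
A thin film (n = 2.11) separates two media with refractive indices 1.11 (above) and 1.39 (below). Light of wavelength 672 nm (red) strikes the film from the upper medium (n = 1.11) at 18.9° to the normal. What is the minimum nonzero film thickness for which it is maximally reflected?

80.8 nm

Top surface (1.11 → 2.11): reflection off a higher-index medium gives a half-wave phase shift.
Bottom surface (2.11 → 1.39): reflection off a lower-index medium gives no phase shift.
The two reflections differ by half a wavelength.
So the condition for constructive reflection is 2 n t cos θ_r = (m + ½) λ.
Snell's law: 1.11 sin 18.9° = 2.11 sin θ_r → sin θ_r = 0.170, cos θ_r = 0.985.
Minimum at m = 0: t = λ / (4 n cos θ_r) = 672 / (4 × 2.11 × 0.985) = 80.8 nm.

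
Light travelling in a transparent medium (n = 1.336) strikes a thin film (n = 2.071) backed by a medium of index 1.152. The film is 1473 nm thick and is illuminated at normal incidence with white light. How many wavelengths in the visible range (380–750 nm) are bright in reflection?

At the upper boundary (n = 1.336 to n = 2.071) the reflected ray undergoes a half-wave phase shift.
At the lower boundary (n = 2.071 to n = 1.152) the reflected ray undergoes no phase shift.
Exactly one π shift → a net half-wave offset.
So the condition for constructive reflection is 2 n t = (m + ½) λ.
λ = 2 n t / (m + ½) = 6101 / (m + ½) nm.
m=7: 813 nm (IR); m=8: 718 nm (visible); m=9: 642 nm (visible); m=10: 581 nm (visible); m=11: 531 nm (visible); m=12: 488 nm (visible); m=13: 452 nm (visible); m=14: 421 nm (visible); m=15: 394 nm (visible); m=16: 370 nm (UV).

8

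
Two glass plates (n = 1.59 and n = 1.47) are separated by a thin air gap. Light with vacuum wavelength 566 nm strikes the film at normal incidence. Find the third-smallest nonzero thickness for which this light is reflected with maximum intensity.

Top surface (1.59 → 1.0): reflection off a lower-index medium gives no phase shift.
Bottom surface (1.0 → 1.47): reflection off a higher-index medium gives a half-wave phase shift.
Net: one phase inversion between the two reflected rays.
With one net inversion, constructive interference in reflection requires 2 n t = (m + ½) λ.
The third-smallest nonzero thickness corresponds to m = 2: t = (m + ½) λ / (2 n) = 2.50 × 566 / (2 × 1.0) = 708 nm.

708 nm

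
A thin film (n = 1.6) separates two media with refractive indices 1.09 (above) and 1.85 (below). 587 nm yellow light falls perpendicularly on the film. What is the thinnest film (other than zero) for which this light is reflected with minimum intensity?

91.7 nm

At the upper boundary (n = 1.09 to n = 1.6) the reflected ray undergoes a half-wave phase shift.
Ray reflecting at the bottom interface goes from n = 1.6 toward n = 1.85: a half-wave phase shift.
Net: no relative phase inversion (both shifts match).
With no net inversion, destructive interference in reflection requires 2 n t = (m + ½) λ.
Minimum at m = 0: t = λ / (4 n) = 587 / (4 × 1.6) = 91.7 nm.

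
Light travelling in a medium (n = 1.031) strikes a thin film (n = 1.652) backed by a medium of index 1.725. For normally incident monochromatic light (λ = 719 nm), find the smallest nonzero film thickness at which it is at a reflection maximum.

Ray reflecting at the top interface goes from n = 1.031 toward n = 1.652: a half-wave phase shift.
Ray reflecting at the bottom interface goes from n = 1.652 toward n = 1.725: a half-wave phase shift.
Zero or two π shifts → no net half-wave offset.
With no net inversion, constructive interference in reflection requires 2 n t = m λ.
Minimum nonzero at m = 1: t = λ / (2 n) = 719 / (2 × 1.652) = 218 nm.

218 nm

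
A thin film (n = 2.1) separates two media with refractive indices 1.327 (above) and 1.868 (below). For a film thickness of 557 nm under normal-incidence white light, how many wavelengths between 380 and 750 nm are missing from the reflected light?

3

Top surface (1.327 → 2.1): reflection off a higher-index medium gives a half-wave phase shift.
Ray reflecting at the bottom interface goes from n = 2.1 toward n = 1.868: no phase shift.
Net: one phase inversion between the two reflected rays.
With one net inversion, destructive interference in reflection requires 2 n t = m λ.
λ = 2 n t / m = 2339 / m nm.
m=3: 780 nm (IR); m=4: 585 nm (visible); m=5: 468 nm (visible); m=6: 390 nm (visible); m=7: 334 nm (UV).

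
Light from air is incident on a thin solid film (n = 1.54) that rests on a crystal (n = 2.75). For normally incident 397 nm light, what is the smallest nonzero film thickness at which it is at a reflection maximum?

At the upper boundary (n = 1.0 to n = 1.54) the reflected ray undergoes a half-wave phase shift.
Ray reflecting at the bottom interface goes from n = 1.54 toward n = 2.75: a half-wave phase shift.
Zero or two π shifts → no net half-wave offset.
For strong reflection here: 2 n t = m λ.
The smallest nonzero thickness corresponds to m = 1: t = m λ / (2 n) = 1.00 × 397 / (2 × 1.54) = 129 nm.

129 nm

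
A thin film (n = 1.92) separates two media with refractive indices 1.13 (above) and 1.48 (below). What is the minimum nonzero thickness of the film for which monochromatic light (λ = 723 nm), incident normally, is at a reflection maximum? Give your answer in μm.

0.0941 μm

Top surface (1.13 → 1.92): reflection off a higher-index medium gives a half-wave phase shift.
Bottom surface (1.92 → 1.48): reflection off a lower-index medium gives no phase shift.
The two reflections differ by half a wavelength.
With one net inversion, constructive interference in reflection requires 2 n t = (m + ½) λ.
Minimum at m = 0: t = λ / (4 n) = 723 / (4 × 1.92) = 94.1 nm.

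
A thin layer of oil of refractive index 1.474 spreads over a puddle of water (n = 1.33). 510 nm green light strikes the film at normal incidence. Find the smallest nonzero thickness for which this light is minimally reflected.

173 nm

Top surface (1.0 → 1.474): reflection off a higher-index medium gives a half-wave phase shift.
At the lower boundary (n = 1.474 to n = 1.33) the reflected ray undergoes no phase shift.
Net: one phase inversion between the two reflected rays.
With one net inversion, destructive interference in reflection requires 2 n t = m λ.
The smallest nonzero thickness corresponds to m = 1: t = m λ / (2 n) = 1.00 × 510 / (2 × 1.474) = 173 nm.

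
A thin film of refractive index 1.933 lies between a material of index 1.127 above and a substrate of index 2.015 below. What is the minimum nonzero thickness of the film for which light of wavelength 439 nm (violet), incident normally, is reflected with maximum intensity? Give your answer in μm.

Top surface (1.127 → 1.933): reflection off a higher-index medium gives a half-wave phase shift.
Bottom surface (1.933 → 2.015): reflection off a higher-index medium gives a half-wave phase shift.
Net: no relative phase inversion (both shifts match).
For maximum reflection here: 2 n t = m λ.
Minimum nonzero at m = 1: t = λ / (2 n) = 439 / (2 × 1.933) = 114 nm.

0.114 μm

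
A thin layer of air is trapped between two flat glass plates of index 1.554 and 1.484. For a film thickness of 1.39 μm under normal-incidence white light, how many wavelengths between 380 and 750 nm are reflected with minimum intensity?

4

Ray reflecting at the top interface goes from n = 1.554 toward n = 1.0: no phase shift.
At the lower boundary (n = 1.0 to n = 1.484) the reflected ray undergoes a half-wave phase shift.
The two reflections differ by half a wavelength.
For dark reflection here: 2 n t = m λ.
λ = 2 n t / m = 2780 / m nm.
m=3: 927 nm (IR); m=4: 695 nm (visible); m=5: 556 nm (visible); m=6: 463 nm (visible); m=7: 397 nm (visible); m=8: 348 nm (UV).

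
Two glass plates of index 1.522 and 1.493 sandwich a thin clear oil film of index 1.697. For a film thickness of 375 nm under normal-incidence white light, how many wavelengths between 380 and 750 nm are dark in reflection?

2

At the upper boundary (n = 1.522 to n = 1.697) the reflected ray undergoes a half-wave phase shift.
Ray reflecting at the bottom interface goes from n = 1.697 toward n = 1.493: no phase shift.
Exactly one π shift → a net half-wave offset.
So the condition for destructive reflection is 2 n t = m λ.
λ = 2 n t / m = 1273 / m nm.
m=1: 1273 nm (IR); m=2: 636 nm (visible); m=3: 424 nm (visible); m=4: 318 nm (UV).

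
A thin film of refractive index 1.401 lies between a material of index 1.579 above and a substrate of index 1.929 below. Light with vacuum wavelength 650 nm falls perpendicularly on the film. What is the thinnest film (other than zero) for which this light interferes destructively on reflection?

At the upper boundary (n = 1.579 to n = 1.401) the reflected ray undergoes no phase shift.
Bottom surface (1.401 → 1.929): reflection off a higher-index medium gives a half-wave phase shift.
Net: one phase inversion between the two reflected rays.
So the condition for destructive reflection is 2 n t = m λ.
Minimum nonzero at m = 1: t = λ / (2 n) = 650 / (2 × 1.401) = 232 nm.

232 nm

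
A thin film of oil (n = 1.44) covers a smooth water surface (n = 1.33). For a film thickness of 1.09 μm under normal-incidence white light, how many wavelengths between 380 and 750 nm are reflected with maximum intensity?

4

Top surface (1.0 → 1.44): reflection off a higher-index medium gives a half-wave phase shift.
Bottom surface (1.44 → 1.33): reflection off a lower-index medium gives no phase shift.
The two reflections differ by half a wavelength.
With one net inversion, constructive interference in reflection requires 2 n t = (m + ½) λ.
λ = 2 n t / (m + ½) = 3139 / (m + ½) nm.
m=3: 897 nm (IR); m=4: 698 nm (visible); m=5: 571 nm (visible); m=6: 483 nm (visible); m=7: 419 nm (visible); m=8: 369 nm (UV).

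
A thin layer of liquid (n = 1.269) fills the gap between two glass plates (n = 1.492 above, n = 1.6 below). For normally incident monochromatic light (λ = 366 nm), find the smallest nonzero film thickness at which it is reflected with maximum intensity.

Top surface (1.492 → 1.269): reflection off a lower-index medium gives no phase shift.
Ray reflecting at the bottom interface goes from n = 1.269 toward n = 1.6: a half-wave phase shift.
Exactly one π shift → a net half-wave offset.
With one net inversion, constructive interference in reflection requires 2 n t = (m + ½) λ.
Minimum at m = 0: t = λ / (4 n) = 366 / (4 × 1.269) = 72.1 nm.

72.1 nm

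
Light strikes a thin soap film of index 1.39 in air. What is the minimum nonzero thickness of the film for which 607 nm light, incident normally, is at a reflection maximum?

109 nm

Top surface (1.0 → 1.39): reflection off a higher-index medium gives a half-wave phase shift.
Ray reflecting at the bottom interface goes from n = 1.39 toward n = 1.0: no phase shift.
The two reflections differ by half a wavelength.
With one net inversion, constructive interference in reflection requires 2 n t = (m + ½) λ.
Minimum at m = 0: t = λ / (4 n) = 607 / (4 × 1.39) = 109 nm.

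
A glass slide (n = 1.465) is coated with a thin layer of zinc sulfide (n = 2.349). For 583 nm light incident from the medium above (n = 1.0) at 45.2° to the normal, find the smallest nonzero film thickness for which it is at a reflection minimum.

Ray reflecting at the top interface goes from n = 1.0 toward n = 2.349: a half-wave phase shift.
At the lower boundary (n = 2.349 to n = 1.465) the reflected ray undergoes no phase shift.
Net: one phase inversion between the two reflected rays.
So the condition for destructive reflection is 2 n t cos θ_r = m λ.
Snell's law: 1.0 sin 45.2° = 2.349 sin θ_r → sin θ_r = 0.302, cos θ_r = 0.953.
Minimum nonzero at m = 1: t = λ / (2 n cos θ_r) = 583 / (2 × 2.349 × 0.953) = 130 nm.

130 nm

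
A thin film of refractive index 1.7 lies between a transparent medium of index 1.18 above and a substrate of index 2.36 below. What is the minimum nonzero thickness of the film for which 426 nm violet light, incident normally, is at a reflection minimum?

Top surface (1.18 → 1.7): reflection off a higher-index medium gives a half-wave phase shift.
Bottom surface (1.7 → 2.36): reflection off a higher-index medium gives a half-wave phase shift.
Zero or two π shifts → no net half-wave offset.
For weak reflection here: 2 n t = (m + ½) λ.
Minimum at m = 0: t = λ / (4 n) = 426 / (4 × 1.7) = 62.6 nm.

62.6 nm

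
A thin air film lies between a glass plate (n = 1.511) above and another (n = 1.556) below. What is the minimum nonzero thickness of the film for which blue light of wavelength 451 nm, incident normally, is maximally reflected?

At the upper boundary (n = 1.511 to n = 1.0) the reflected ray undergoes no phase shift.
Bottom surface (1.0 → 1.556): reflection off a higher-index medium gives a half-wave phase shift.
The two reflections differ by half a wavelength.
For bright reflection here: 2 n t = (m + ½) λ.
Minimum at m = 0: t = λ / (4 n) = 451 / (4 × 1.0) = 113 nm.

113 nm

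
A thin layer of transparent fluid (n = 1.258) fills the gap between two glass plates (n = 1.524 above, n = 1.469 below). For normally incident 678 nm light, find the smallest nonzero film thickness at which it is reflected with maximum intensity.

Top surface (1.524 → 1.258): reflection off a lower-index medium gives no phase shift.
Ray reflecting at the bottom interface goes from n = 1.258 toward n = 1.469: a half-wave phase shift.
The two reflections differ by half a wavelength.
So the condition for constructive reflection is 2 n t = (m + ½) λ.
Minimum at m = 0: t = λ / (4 n) = 678 / (4 × 1.258) = 135 nm.

135 nm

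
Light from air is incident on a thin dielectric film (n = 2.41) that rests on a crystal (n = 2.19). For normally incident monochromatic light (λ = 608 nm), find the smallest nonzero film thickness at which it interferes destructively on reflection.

Top surface (1.0 → 2.41): reflection off a higher-index medium gives a half-wave phase shift.
At the lower boundary (n = 2.41 to n = 2.19) the reflected ray undergoes no phase shift.
Exactly one π shift → a net half-wave offset.
So the condition for destructive reflection is 2 n t = m λ.
Minimum nonzero at m = 1: t = λ / (2 n) = 608 / (2 × 2.41) = 126 nm.

126 nm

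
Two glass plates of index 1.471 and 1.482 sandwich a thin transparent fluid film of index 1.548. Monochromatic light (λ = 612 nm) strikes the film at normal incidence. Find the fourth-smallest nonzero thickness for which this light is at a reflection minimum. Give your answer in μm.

0.791 μm

At the upper boundary (n = 1.471 to n = 1.548) the reflected ray undergoes a half-wave phase shift.
At the lower boundary (n = 1.548 to n = 1.482) the reflected ray undergoes no phase shift.
Exactly one π shift → a net half-wave offset.
For minimum reflection here: 2 n t = m λ.
The fourth-smallest nonzero thickness corresponds to m = 4: t = m λ / (2 n) = 4.00 × 612 / (2 × 1.548) = 791 nm.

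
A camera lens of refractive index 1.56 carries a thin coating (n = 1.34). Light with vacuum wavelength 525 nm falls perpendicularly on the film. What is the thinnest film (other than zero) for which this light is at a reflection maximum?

At the upper boundary (n = 1.0 to n = 1.34) the reflected ray undergoes a half-wave phase shift.
Bottom surface (1.34 → 1.56): reflection off a higher-index medium gives a half-wave phase shift.
Net: no relative phase inversion (both shifts match).
So the condition for constructive reflection is 2 n t = m λ.
Minimum nonzero at m = 1: t = λ / (2 n) = 525 / (2 × 1.34) = 196 nm.

196 nm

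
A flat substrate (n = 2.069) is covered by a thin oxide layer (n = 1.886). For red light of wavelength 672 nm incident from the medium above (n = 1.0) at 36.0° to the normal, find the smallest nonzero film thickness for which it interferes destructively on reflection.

At the upper boundary (n = 1.0 to n = 1.886) the reflected ray undergoes a half-wave phase shift.
Bottom surface (1.886 → 2.069): reflection off a higher-index medium gives a half-wave phase shift.
Zero or two π shifts → no net half-wave offset.
For weak reflection here: 2 n t cos θ_r = (m + ½) λ.
Snell's law: 1.0 sin 36.0° = 1.886 sin θ_r → sin θ_r = 0.312, cos θ_r = 0.950.
Minimum at m = 0: t = λ / (4 n cos θ_r) = 672 / (4 × 1.886 × 0.950) = 93.7 nm.

93.7 nm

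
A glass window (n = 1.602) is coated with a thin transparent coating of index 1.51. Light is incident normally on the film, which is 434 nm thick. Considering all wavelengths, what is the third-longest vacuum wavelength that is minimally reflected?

524 nm

Ray reflecting at the top interface goes from n = 1.0 toward n = 1.51: a half-wave phase shift.
At the lower boundary (n = 1.51 to n = 1.602) the reflected ray undergoes a half-wave phase shift.
The two reflections carry the same phase change, so no net offset.
With no net inversion, destructive interference in reflection requires 2 n t = (m + ½) λ.
λ = 2 n t / (m + ½). The third-longest wavelength is m = 2: λ = 2 × 1.51 × 434 / 2.50 = 524 nm.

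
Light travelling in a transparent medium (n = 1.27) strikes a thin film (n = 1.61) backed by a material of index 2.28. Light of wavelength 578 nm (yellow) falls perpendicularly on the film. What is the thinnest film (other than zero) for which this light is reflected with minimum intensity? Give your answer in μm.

At the upper boundary (n = 1.27 to n = 1.61) the reflected ray undergoes a half-wave phase shift.
Bottom surface (1.61 → 2.28): reflection off a higher-index medium gives a half-wave phase shift.
Net: no relative phase inversion (both shifts match).
So the condition for destructive reflection is 2 n t = (m + ½) λ.
Minimum at m = 0: t = λ / (4 n) = 578 / (4 × 1.61) = 89.8 nm.

0.0898 μm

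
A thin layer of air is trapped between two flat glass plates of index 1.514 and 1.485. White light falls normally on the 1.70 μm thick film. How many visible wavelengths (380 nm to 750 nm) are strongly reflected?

At the upper boundary (n = 1.514 to n = 1.0) the reflected ray undergoes no phase shift.
At the lower boundary (n = 1.0 to n = 1.485) the reflected ray undergoes a half-wave phase shift.
Net: one phase inversion between the two reflected rays.
So the condition for constructive reflection is 2 n t = (m + ½) λ.
λ = 2 n t / (m + ½) = 3400 / (m + ½) nm.
m=4: 756 nm (IR); m=5: 618 nm (visible); m=6: 523 nm (visible); m=7: 453 nm (visible); m=8: 400 nm (visible); m=9: 358 nm (UV).

4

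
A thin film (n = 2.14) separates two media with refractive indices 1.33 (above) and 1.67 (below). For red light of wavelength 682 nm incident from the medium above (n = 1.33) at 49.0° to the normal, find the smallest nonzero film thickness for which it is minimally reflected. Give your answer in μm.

0.180 μm

Top surface (1.33 → 2.14): reflection off a higher-index medium gives a half-wave phase shift.
Ray reflecting at the bottom interface goes from n = 2.14 toward n = 1.67: no phase shift.
Exactly one π shift → a net half-wave offset.
So the condition for destructive reflection is 2 n t cos θ_r = m λ.
Snell's law: 1.33 sin 49.0° = 2.14 sin θ_r → sin θ_r = 0.469, cos θ_r = 0.883.
Minimum nonzero at m = 1: t = λ / (2 n cos θ_r) = 682 / (2 × 2.14 × 0.883) = 180 nm.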